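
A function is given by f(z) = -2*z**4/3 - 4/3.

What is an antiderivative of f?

An antiderivative is F(z) = 2*z*(-z**4 - 10)/15.

Recover f(z) by differentiating a candidate F(z); any mismatch rules it out.
Check: d/dz[2*z*(-z**4 - 10)/15] = -2*z**4/3 - 4/3 = f(z).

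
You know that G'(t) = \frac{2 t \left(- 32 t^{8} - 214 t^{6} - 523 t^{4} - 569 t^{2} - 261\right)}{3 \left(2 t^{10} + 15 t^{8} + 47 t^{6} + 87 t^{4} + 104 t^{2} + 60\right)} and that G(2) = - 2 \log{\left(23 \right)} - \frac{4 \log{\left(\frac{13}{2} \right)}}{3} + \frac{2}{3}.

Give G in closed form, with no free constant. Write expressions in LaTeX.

Differentiate the proposed G(t) back; it has to land on the given G'(t).
A general antiderivative is - \frac{4 \log{\left(t^{2} + \frac{5}{2} \right)}}{3} - 2 \log{\left(t^{4} + t^{2} + 3 \right)} + \frac{1}{t^{2} + 2} + C.
The condition gives C = - 2 \log{\left(23 \right)} - \frac{4 \log{\left(\frac{13}{2} \right)}}{3} + \frac{2}{3} - (- 2 \log{\left(23 \right)} - \frac{4 \log{\left(\frac{13}{2} \right)}}{3} + \frac{1}{6}) = \frac{1}{2}.
So G(t) = \frac{- 8 t^{2} \log{\left(t^{2} + \frac{5}{2} \right)} - 12 t^{2} \log{\left(t^{4} + t^{2} + 3 \right)} + 3 t^{2} - 16 \log{\left(t^{2} + \frac{5}{2} \right)} - 24 \log{\left(t^{4} + t^{2} + 3 \right)} + 12}{6 t^{2} + 12}.
Check: d/dt[\frac{- 8 t^{2} \log{\left(t^{2} + \frac{5}{2} \right)} - 12 t^{2} \log{\left(t^{4} + t^{2} + 3 \right)} + 3 t^{2} - 16 \log{\left(t^{2} + \frac{5}{2} \right)} - 24 \log{\left(t^{4} + t^{2} + 3 \right)} + 12}{6 t^{2} + 12}] = \frac{- 64 t^{9} - 428 t^{7} - 1046 t^{5} - 1138 t^{3} - 522 t}{6 t^{10} + 45 t^{8} + 141 t^{6} + 261 t^{4} + 312 t^{2} + 180}, which equals G'(t).

G(t) = \frac{- 8 t^{2} \log{\left(t^{2} + \frac{5}{2} \right)} - 12 t^{2} \log{\left(t^{4} + t^{2} + 3 \right)} + 3 t^{2} - 16 \log{\left(t^{2} + \frac{5}{2} \right)} - 24 \log{\left(t^{4} + t^{2} + 3 \right)} + 12}{6 t^{2} + 12}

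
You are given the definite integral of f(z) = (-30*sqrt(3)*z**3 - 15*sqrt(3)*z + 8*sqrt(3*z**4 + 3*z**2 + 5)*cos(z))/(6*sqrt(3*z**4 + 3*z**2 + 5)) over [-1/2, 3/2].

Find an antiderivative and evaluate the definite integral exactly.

Antiderivative: F(z) = sqrt(3)*(-15*sqrt(3*z**4 + 3*z**2 + 5) + 8*sqrt(3)*sin(z))/18; value = -5*sqrt(1293)/24 + 4*sin(1/2)/3 + 4*sin(3/2)/3 + 5*sqrt(285)/24

Check any antiderivative F(z) by computing F'(z) and comparing it with f(z).
F(z) = sqrt(3)*(-15*sqrt(3*z**4 + 3*z**2 + 5) + 8*sqrt(3)*sin(z))/18 is an antiderivative of f.
Check: d/dz[sqrt(3)*(-15*sqrt(3*z**4 + 3*z**2 + 5) + 8*sqrt(3)*sin(z))/18] = (-30*sqrt(3)*z**3 - 15*sqrt(3)*z + 8*sqrt(3*z**4 + 3*z**2 + 5)*cos(z))/(6*sqrt(3*z**4 + 3*z**2 + 5)) = f(z).
F(3/2) = -5*sqrt(1293)/24 + 4*sin(3/2)/3; F(-1/2) = -5*sqrt(285)/24 - 4*sin(1/2)/3.
Integral = F(3/2) - F(-1/2) = -5*sqrt(1293)/24 + 4*sin(1/2)/3 + 4*sin(3/2)/3 + 5*sqrt(285)/24.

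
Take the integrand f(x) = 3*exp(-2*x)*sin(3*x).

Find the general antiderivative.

F(x) = -6*exp(-2*x)*sin(3*x)/13 - 9*exp(-2*x)*cos(3*x)/13 + C

Check any antiderivative F(x) by computing F'(x) and comparing it with f(x).
Check: d/dx[-6*exp(-2*x)*sin(3*x)/13 - 9*exp(-2*x)*cos(3*x)/13] = 3*exp(-2*x)*sin(3*x) = f(x).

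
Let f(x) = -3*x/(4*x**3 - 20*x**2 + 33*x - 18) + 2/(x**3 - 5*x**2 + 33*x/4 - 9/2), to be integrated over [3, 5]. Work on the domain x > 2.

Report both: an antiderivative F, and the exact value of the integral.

Antiderivative: F(x) = (8*x*log(x - 2) - 8*x*log(x - 3/2) - 12*log(x - 2) + 12*log(x - 3/2) + 7)/(4*x - 6); value = -2*log(7/2) - 2/3 + 2*log(3/2) + 2*log(3)

The denominator factors as (x - 2)*(2*x - 3)**2; partial fractions split f into directly integrable pieces: -4/(2*x - 3) - 7/(2*x - 3)**2 + 2/(x - 2).
F(x) = (8*x*log(x - 2) - 8*x*log(x - 3/2) - 12*log(x - 2) + 12*log(x - 3/2) + 7)/(4*x - 6) is an antiderivative of f.
Check: d/dx[(8*x*log(x - 2) - 8*x*log(x - 3/2) - 12*log(x - 2) + 12*log(x - 3/2) + 7)/(4*x - 6)] = (8 - 3*x)/(4*x**3 - 20*x**2 + 33*x - 18), which equals f(x).
F(5) = -2*log(7/2) + 1/2 + 2*log(3); F(3) = 7/6 - 2*log(3/2).
Integral = F(5) - F(3) = -2*log(7/2) - 2/3 + 2*log(3/2) + 2*log(3).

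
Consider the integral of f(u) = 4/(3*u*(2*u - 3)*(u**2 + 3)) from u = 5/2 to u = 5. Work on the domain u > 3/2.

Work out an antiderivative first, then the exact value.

Antiderivative: F(u) = -4*log(u)/27 + 16*log(u - 3/2)/189 + 2*log(u**2 + 3)/63 - 8*sqrt(3)*atan(sqrt(3)*u/3)/189; value = -4*log(5)/27 - 8*sqrt(3)*atan(5*sqrt(3)/3)/189 - 2*log(37/4)/63 + 8*sqrt(3)*atan(5*sqrt(3)/6)/189 + 2*log(28)/63 + 16*log(7/2)/189 + 4*log(5/2)/27

Factor the denominator (3*u*(2*u - 3)*(u**2 + 3)) and decompose: f = 4*(u - 2)/(63*(u**2 + 3)) + 32/(189*(2*u - 3)) - 4/(27*u); each piece integrates to a log, atan, or power term.
F(u) = -4*log(u)/27 + 16*log(u - 3/2)/189 + 2*log(u**2 + 3)/63 - 8*sqrt(3)*atan(sqrt(3)*u/3)/189 is an antiderivative of f.
Check: d/du[-4*log(u)/27 + 16*log(u - 3/2)/189 + 2*log(u**2 + 3)/63 - 8*sqrt(3)*atan(sqrt(3)*u/3)/189] = 4/(6*u**4 - 9*u**3 + 18*u**2 - 27*u), which equals f(u).
F(5) = -4*log(5)/27 - 8*sqrt(3)*atan(5*sqrt(3)/3)/189 + 2*log(28)/63 + 16*log(7/2)/189; F(5/2) = -4*log(5/2)/27 - 8*sqrt(3)*atan(5*sqrt(3)/6)/189 + 2*log(37/4)/63.
Integral = F(5) - F(5/2) = -4*log(5)/27 - 8*sqrt(3)*atan(5*sqrt(3)/3)/189 - 2*log(37/4)/63 + 8*sqrt(3)*atan(5*sqrt(3)/6)/189 + 2*log(28)/63 + 16*log(7/2)/189 + 4*log(5/2)/27.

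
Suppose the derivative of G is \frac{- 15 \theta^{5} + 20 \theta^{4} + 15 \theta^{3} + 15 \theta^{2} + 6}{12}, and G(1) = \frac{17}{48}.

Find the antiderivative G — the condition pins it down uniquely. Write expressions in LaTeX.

G(\theta) = - \frac{5 \theta^{6}}{24} + \frac{\theta^{5}}{3} + \frac{5 \theta^{4}}{16} + \frac{5 \theta^{3}}{12} + \frac{\theta}{2} - 1

Since d/d\theta undoes antidifferentiation here, G(\theta) must give back the stated G'(\theta).
A general antiderivative is - \frac{5 \theta^{6}}{24} + \frac{\theta^{5}}{3} + \frac{5 \theta^{4}}{16} + \frac{5 \theta^{3}}{12} + \frac{\theta}{2} + C.
The condition gives C = \frac{17}{48} - (\frac{65}{48}) = -1.
So G(\theta) = - \frac{5 \theta^{6}}{24} + \frac{\theta^{5}}{3} + \frac{5 \theta^{4}}{16} + \frac{5 \theta^{3}}{12} + \frac{\theta}{2} - 1.
Check: d/d\theta[- \frac{5 \theta^{6}}{24} + \frac{\theta^{5}}{3} + \frac{5 \theta^{4}}{16} + \frac{5 \theta^{3}}{12} + \frac{\theta}{2} - 1] = - \frac{5 \theta^{5}}{4} + \frac{5 \theta^{4}}{3} + \frac{5 \theta^{3}}{4} + \frac{5 \theta^{2}}{4} + \frac{1}{2}, which equals G'(\theta).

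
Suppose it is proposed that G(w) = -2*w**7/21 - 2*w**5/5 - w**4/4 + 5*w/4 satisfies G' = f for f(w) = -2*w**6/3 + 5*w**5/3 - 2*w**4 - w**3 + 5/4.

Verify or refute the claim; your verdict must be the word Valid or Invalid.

Invalid: d/dw[G] - f = -5*w**5/3, which is not 0.

d/dw[G] = -2*w**6/3 - 2*w**4 - w**3 + 5/4
d/dw[G] - f(w) = -5*w**5/3 != 0.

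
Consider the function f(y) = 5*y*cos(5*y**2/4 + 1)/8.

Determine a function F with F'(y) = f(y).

An antiderivative is F(y) = sin(5*y**2/4 + 1)/4.

The substitution u = 5*y**2/4 + 1 works: f is exactly (dF/du)*(du/dy) for that inner function.
Check: d/dy[sin(5*y**2/4 + 1)/4] = 5*y*cos(5*y**2/4 + 1)/8 = f(y).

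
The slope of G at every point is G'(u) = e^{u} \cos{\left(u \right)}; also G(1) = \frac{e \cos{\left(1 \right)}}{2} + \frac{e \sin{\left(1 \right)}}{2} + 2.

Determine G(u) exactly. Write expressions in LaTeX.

G(u) = \frac{e^{u} \sin{\left(u \right)}}{2} + \frac{e^{u} \cos{\left(u \right)}}{2} + 2

The proposed G(u) is checked by its d/du: the result must match the given G'(u).
A general antiderivative is \frac{e^{u} \sin{\left(u \right)}}{2} + \frac{e^{u} \cos{\left(u \right)}}{2} + C.
The condition gives C = \frac{e \cos{\left(1 \right)}}{2} + \frac{e \sin{\left(1 \right)}}{2} + 2 - (\frac{e \cos{\left(1 \right)}}{2} + \frac{e \sin{\left(1 \right)}}{2}) = 2.
So G(u) = \frac{e^{u} \sin{\left(u \right)}}{2} + \frac{e^{u} \cos{\left(u \right)}}{2} + 2.
Check: d/du[\frac{e^{u} \sin{\left(u \right)}}{2} + \frac{e^{u} \cos{\left(u \right)}}{2} + 2] = e^{u} \cos{\left(u \right)} = G'(u).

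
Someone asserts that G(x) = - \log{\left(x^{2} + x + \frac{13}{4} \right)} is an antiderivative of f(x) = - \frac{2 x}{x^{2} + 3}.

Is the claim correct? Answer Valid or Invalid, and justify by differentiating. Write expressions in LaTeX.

d/dx[G] = \frac{- 8 x - 4}{4 x^{2} + 4 x + 13}
d/dx[G] - f(x) = \frac{4 x^{2} + 2 x - 12}{4 x^{4} + 4 x^{3} + 25 x^{2} + 12 x + 39} != 0.

Invalid: d/dx[G] - f = \frac{4 x^{2} + 2 x - 12}{4 x^{4} + 4 x^{3} + 25 x^{2} + 12 x + 39}, which is not 0.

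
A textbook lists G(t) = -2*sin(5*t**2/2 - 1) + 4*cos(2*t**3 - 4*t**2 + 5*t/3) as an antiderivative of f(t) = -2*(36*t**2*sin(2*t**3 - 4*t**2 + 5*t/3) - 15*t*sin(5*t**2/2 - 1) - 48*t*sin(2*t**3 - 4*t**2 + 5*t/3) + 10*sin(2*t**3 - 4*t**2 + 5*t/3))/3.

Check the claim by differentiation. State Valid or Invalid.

Invalid: d/dt[G] - f = -10*t*sin(5*t**2/2 - 1) - 10*t*cos(5*t**2/2 - 1), which is not 0.

d/dt[G] = -24*t**2*sin(2*t**3 - 4*t**2 + 5*t/3) + 32*t*sin(2*t**3 - 4*t**2 + 5*t/3) - 10*t*cos(5*t**2/2 - 1) - 20*sin(2*t**3 - 4*t**2 + 5*t/3)/3
d/dt[G] - f(t) = -10*t*sin(5*t**2/2 - 1) - 10*t*cos(5*t**2/2 - 1) != 0.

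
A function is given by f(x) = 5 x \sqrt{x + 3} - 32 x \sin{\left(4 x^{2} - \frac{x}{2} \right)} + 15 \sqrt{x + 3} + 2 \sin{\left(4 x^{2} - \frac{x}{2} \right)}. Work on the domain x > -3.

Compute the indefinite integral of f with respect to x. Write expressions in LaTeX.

Integrate term by term and add the pieces.
Check: d/dx[2 \left(x^{2} \sqrt{x + 3} + 6 x \sqrt{x + 3} + 9 \sqrt{x + 3} + 2 \cos{\left(4 x^{2} - \frac{x}{2} \right)}\right)] = \frac{5 x^{2} - 32 x \sqrt{x + 3} \sin{\left(4 x^{2} - \frac{x}{2} \right)} + 30 x + 2 \sqrt{x + 3} \sin{\left(4 x^{2} - \frac{x}{2} \right)} + 45}{\sqrt{x + 3}}, which equals f(x).

F(x) = 2 \left(x^{2} \sqrt{x + 3} + 6 x \sqrt{x + 3} + 9 \sqrt{x + 3} + 2 \cos{\left(4 x^{2} - \frac{x}{2} \right)}\right) + C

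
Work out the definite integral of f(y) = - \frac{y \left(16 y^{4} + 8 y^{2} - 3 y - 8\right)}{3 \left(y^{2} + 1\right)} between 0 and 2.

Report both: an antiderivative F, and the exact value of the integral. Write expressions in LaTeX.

Check any antiderivative F(y) by computing F'(y) and comparing it with f(y).
F(y) = - \frac{4 y^{4}}{3} + \frac{4 y^{2}}{3} + y - \operatorname{atan}{\left(y \right)} is an antiderivative of f.
Check: d/dy[- \frac{4 y^{4}}{3} + \frac{4 y^{2}}{3} + y - \operatorname{atan}{\left(y \right)}] = \frac{- 16 y^{5} - 8 y^{3} + 3 y^{2} + 8 y}{3 y^{2} + 3}, which equals f(y).
F(2) = -14 - \operatorname{atan}{\left(2 \right)}; F(0) = 0.
Integral = F(2) - F(0) = -14 - \operatorname{atan}{\left(2 \right)}.

Antiderivative: F(y) = - \frac{4 y^{4}}{3} + \frac{4 y^{2}}{3} + y - \operatorname{atan}{\left(y \right)}; value = -14 - \operatorname{atan}{\left(2 \right)}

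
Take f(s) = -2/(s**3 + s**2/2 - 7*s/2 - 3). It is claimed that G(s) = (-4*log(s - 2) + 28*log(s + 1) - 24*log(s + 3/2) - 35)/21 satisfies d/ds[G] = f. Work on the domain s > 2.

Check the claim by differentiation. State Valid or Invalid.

d/ds[G] = -4/(2*s**3 + s**2 - 7*s - 6)
This equals f(s) exactly, so the claim holds.

Valid. The derivative of G reproduces f.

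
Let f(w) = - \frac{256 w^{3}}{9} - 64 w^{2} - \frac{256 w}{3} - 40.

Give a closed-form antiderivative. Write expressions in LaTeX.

f matches the chain-rule pattern g'(h)*h' with inner function h(w) = - \frac{4 w^{2}}{3} - 2 w - \frac{5}{2}; substituting u = h(w) collapses the integral.
Check: d/dw[- 4 \left(- \frac{4 w^{2}}{3} - 2 w - \frac{5}{2}\right)^{2}] = - \frac{256 w^{3}}{9} - 64 w^{2} - \frac{256 w}{3} - 40 = f(w).

An antiderivative is F(w) = - 4 \left(- \frac{4 w^{2}}{3} - 2 w - \frac{5}{2}\right)^{2}.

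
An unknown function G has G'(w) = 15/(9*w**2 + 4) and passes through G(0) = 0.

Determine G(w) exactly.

G(w) = 5*atan(3*w/2)/2

A first test for any G(w): its w-derivative must equal the given G'(w).
A general antiderivative is 5*atan(3*w/2)/2 + C.
The condition gives C = 0 - (0) = 0.
So G(w) = 5*atan(3*w/2)/2.
Check: d/dw[5*atan(3*w/2)/2] = 15/(9*w**2 + 4) = G'(w).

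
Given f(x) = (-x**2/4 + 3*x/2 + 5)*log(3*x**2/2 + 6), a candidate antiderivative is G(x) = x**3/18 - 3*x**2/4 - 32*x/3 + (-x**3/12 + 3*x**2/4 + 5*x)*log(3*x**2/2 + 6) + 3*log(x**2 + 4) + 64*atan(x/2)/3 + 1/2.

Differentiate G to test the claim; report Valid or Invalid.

Valid. The derivative of G reproduces f.

d/dx[G] = -x**2*log(x**2/2 + 2)/4 - x**2*log(3)/4 + 3*x*log(x**2/2 + 2)/2 + 3*x*log(3)/2 + 5*log(x**2/2 + 2) + 5*log(3)
This equals f(x) exactly, so the claim holds.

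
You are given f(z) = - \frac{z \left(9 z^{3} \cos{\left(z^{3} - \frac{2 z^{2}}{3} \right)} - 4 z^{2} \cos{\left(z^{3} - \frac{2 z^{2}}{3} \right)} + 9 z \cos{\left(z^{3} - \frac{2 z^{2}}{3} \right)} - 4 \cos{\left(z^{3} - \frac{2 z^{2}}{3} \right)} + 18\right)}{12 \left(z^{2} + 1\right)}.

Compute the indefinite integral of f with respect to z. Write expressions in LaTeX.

F(z) = - \frac{3 \log{\left(z^{2} + 1 \right)}}{4} - \frac{\sin{\left(z^{3} - \frac{2 z^{2}}{3} \right)}}{4} + C

For F(z) to be correct the identity F'(z) - f(z) = 0 must hold.
Check: d/dz[- \frac{3 \log{\left(z^{2} + 1 \right)}}{4} - \frac{\sin{\left(z^{3} - \frac{2 z^{2}}{3} \right)}}{4}] = \frac{- 9 z^{4} \cos{\left(z^{3} - \frac{2 z^{2}}{3} \right)} + 4 z^{3} \cos{\left(z^{3} - \frac{2 z^{2}}{3} \right)} - 9 z^{2} \cos{\left(z^{3} - \frac{2 z^{2}}{3} \right)} + 4 z \cos{\left(z^{3} - \frac{2 z^{2}}{3} \right)} - 18 z}{12 z^{2} + 12}, which equals f(z).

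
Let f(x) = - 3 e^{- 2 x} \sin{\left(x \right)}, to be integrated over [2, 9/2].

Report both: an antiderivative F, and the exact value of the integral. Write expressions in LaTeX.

An antiderivative F(x) passes only if d/dx[F] lands on f(x) exactly.
F(x) = \frac{\left(6 \sin{\left(x \right)} + 3 \cos{\left(x \right)}\right) e^{- 2 x}}{5} is an antiderivative of f.
Check: d/dx[\frac{\left(6 \sin{\left(x \right)} + 3 \cos{\left(x \right)}\right) e^{- 2 x}}{5}] = - 3 e^{- 2 x} \sin{\left(x \right)} = f(x).
F(9/2) = \frac{6 \sin{\left(\frac{9}{2} \right)}}{5 e^{9}} + \frac{3 \cos{\left(\frac{9}{2} \right)}}{5 e^{9}}; F(2) = \frac{3 \cos{\left(2 \right)}}{5 e^{4}} + \frac{6 \sin{\left(2 \right)}}{5 e^{4}}.
Integral = F(9/2) - F(2) = - \frac{6 \sin{\left(2 \right)}}{5 e^{4}} + \frac{6 \sin{\left(\frac{9}{2} \right)}}{5 e^{9}} + \frac{3 \cos{\left(\frac{9}{2} \right)}}{5 e^{9}} - \frac{3 \cos{\left(2 \right)}}{5 e^{4}}.

Antiderivative: F(x) = \frac{\left(6 \sin{\left(x \right)} + 3 \cos{\left(x \right)}\right) e^{- 2 x}}{5}; value = - \frac{6 \sin{\left(2 \right)}}{5 e^{4}} + \frac{6 \sin{\left(\frac{9}{2} \right)}}{5 e^{9}} + \frac{3 \cos{\left(\frac{9}{2} \right)}}{5 e^{9}} - \frac{3 \cos{\left(2 \right)}}{5 e^{4}}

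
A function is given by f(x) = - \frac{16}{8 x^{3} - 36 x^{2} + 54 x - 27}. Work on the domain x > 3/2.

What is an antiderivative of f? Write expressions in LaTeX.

An antiderivative is F(x) = \frac{4}{4 x^{2} - 12 x + 9}.

Check any antiderivative F(x) by computing F'(x) and comparing it with f(x).
Check: d/dx[\frac{4}{4 x^{2} - 12 x + 9}] = - \frac{16}{8 x^{3} - 36 x^{2} + 54 x - 27} = f(x).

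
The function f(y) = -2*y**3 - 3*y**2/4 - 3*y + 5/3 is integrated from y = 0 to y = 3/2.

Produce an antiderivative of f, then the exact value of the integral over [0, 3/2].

The integrand splits into summands that can be handled one at a time.
F(y) = -y**4/2 - y**3/4 - 3*y**2/2 + 5*y/3 is an antiderivative of f.
Check: d/dy[-y**4/2 - y**3/4 - 3*y**2/2 + 5*y/3] = -2*y**3 - 3*y**2/4 - 3*y + 5/3 = f(y).
F(3/2) = -17/4; F(0) = 0.
Integral = F(3/2) - F(0) = -17/4.

Antiderivative: F(y) = -y**4/2 - y**3/4 - 3*y**2/2 + 5*y/3; value = -17/4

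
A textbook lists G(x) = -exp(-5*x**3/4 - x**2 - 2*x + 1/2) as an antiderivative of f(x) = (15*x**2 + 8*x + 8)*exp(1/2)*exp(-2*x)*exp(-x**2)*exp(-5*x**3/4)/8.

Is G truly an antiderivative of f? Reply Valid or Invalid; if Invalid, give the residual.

d/dx[G] = (15*x**2 + 8*x + 8)*exp(1/2)*exp(-2*x)*exp(-x**2)*exp(-5*x**3/4)/4
d/dx[G] - f(x) = (15*x**2*exp(5*x**3/4) + 8*x*exp(5*x**3/4) + 8*exp(5*x**3/4))*exp(1/2)*exp(-2*x)*exp(-x**2)*exp(-5*x**3/2)/8 != 0.

Invalid: d/dx[G] - f = (15*x**2*exp(5*x**3/4) + 8*x*exp(5*x**3/4) + 8*exp(5*x**3/4))*exp(1/2)*exp(-2*x)*exp(-x**2)*exp(-5*x**3/2)/8, which is not 0.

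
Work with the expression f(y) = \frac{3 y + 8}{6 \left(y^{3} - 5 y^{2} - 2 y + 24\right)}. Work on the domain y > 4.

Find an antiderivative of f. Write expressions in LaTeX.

Factor the denominator (6 \left(y - 4\right) \left(y - 3\right) \left(y + 2\right)) and decompose: f = \frac{1}{90 \left(y + 2\right)} - \frac{17}{30 \left(y - 3\right)} + \frac{5}{9 \left(y - 4\right)}; each piece integrates to a log, atan, or power term.
Check: d/dy[\frac{5 \log{\left(y - 4 \right)}}{9} - \frac{17 \log{\left(y - 3 \right)}}{30} + \frac{\log{\left(y + 2 \right)}}{90}] = \frac{3 y + 8}{6 y^{3} - 30 y^{2} - 12 y + 144}, which equals f(y).

An antiderivative is F(y) = \frac{5 \log{\left(y - 4 \right)}}{9} - \frac{17 \log{\left(y - 3 \right)}}{30} + \frac{\log{\left(y + 2 \right)}}{90}.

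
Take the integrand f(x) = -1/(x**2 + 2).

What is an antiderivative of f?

Differentiate the proposed F(x) back; it has to land on f(x) exactly.
Check: d/dx[-sqrt(2)*atan(sqrt(2)*x/2)/2] = -1/(x**2 + 2) = f(x).

An antiderivative is F(x) = -sqrt(2)*atan(sqrt(2)*x/2)/2.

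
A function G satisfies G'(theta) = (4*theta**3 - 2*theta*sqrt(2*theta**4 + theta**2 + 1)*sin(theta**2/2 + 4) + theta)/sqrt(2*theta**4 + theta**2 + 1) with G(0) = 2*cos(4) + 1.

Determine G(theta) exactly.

G(theta) = sqrt(2*theta**4 + theta**2 + 1) + 2*cos(theta**2/2 + 4)

Any candidate G(theta) must reproduce the stated G'(theta) exactly.
A general antiderivative is sqrt(2*theta**4 + theta**2 + 1) + 2*cos(theta**2/2 + 4) + C.
The condition gives C = 2*cos(4) + 1 - (2*cos(4) + 1) = 0.
So G(theta) = sqrt(2*theta**4 + theta**2 + 1) + 2*cos(theta**2/2 + 4).
Check: d/dtheta[sqrt(2*theta**4 + theta**2 + 1) + 2*cos(theta**2/2 + 4)] = (4*theta**3 - 2*theta*sqrt(2*theta**4 + theta**2 + 1)*sin(theta**2/2 + 4) + theta)/sqrt(2*theta**4 + theta**2 + 1) = G'(theta).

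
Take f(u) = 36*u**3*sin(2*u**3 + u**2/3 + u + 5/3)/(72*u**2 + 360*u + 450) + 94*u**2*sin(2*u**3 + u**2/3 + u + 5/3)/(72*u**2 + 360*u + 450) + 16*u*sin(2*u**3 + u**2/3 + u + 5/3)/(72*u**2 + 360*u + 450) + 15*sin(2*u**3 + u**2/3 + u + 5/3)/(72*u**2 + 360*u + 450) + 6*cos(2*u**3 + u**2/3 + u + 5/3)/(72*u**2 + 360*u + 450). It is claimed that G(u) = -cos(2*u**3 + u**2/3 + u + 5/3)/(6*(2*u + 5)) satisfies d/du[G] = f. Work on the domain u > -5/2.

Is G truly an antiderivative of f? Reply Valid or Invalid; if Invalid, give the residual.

Valid. The derivative of G reproduces f.

d/du[G] = (36*u**3*sin(2*u**3 + u**2/3 + u + 5/3) + 94*u**2*sin(2*u**3 + u**2/3 + u + 5/3) + 16*u*sin(2*u**3 + u**2/3 + u + 5/3) + 15*sin(2*u**3 + u**2/3 + u + 5/3) + 6*cos(2*u**3 + u**2/3 + u + 5/3))/(72*u**2 + 360*u + 450)
This equals f(u) exactly, so the claim holds.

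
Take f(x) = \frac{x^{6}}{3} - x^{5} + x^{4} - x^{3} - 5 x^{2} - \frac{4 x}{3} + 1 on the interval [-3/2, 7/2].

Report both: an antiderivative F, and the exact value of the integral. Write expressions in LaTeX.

Antiderivative: F(x) = \frac{x \left(20 x^{6} - 70 x^{5} + 84 x^{4} - 105 x^{3} - 700 x^{2} - 280 x + 420\right)}{420}; value = - \frac{2565}{448}

The integrand splits into summands that can be handled one at a time.
F(x) = \frac{x \left(20 x^{6} - 70 x^{5} + 84 x^{4} - 105 x^{3} - 700 x^{2} - 280 x + 420\right)}{420} is an antiderivative of f.
Check: d/dx[\frac{x \left(20 x^{6} - 70 x^{5} + 84 x^{4} - 105 x^{3} - 700 x^{2} - 280 x + 420\right)}{420}] = \frac{x^{6}}{3} - x^{5} + x^{4} - x^{3} - 5 x^{2} - \frac{4 x}{3} + 1 = f(x).
F(7/2) = - \frac{2751}{320}; F(-3/2) = - \frac{201}{70}.
Integral = F(7/2) - F(-3/2) = - \frac{2565}{448}.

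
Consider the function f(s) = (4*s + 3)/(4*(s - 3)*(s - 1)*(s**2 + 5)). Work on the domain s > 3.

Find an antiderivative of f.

An antiderivative is F(s) = 15*log(s - 3)/112 - 7*log(s - 1)/48 + log(s**2 + 5)/168 - 43*sqrt(5)*atan(sqrt(5)*s/5)/840.

The denominator factors as 4*(s - 3)*(s - 1)*(s**2 + 5); partial fractions split f into directly integrable pieces: (2*s - 43)/(168*(s**2 + 5)) - 7/(48*(s - 1)) + 15/(112*(s - 3)).
Check: d/ds[15*log(s - 3)/112 - 7*log(s - 1)/48 + log(s**2 + 5)/168 - 43*sqrt(5)*atan(sqrt(5)*s/5)/840] = (4*s + 3)/(4*s**4 - 16*s**3 + 32*s**2 - 80*s + 60), which equals f(s).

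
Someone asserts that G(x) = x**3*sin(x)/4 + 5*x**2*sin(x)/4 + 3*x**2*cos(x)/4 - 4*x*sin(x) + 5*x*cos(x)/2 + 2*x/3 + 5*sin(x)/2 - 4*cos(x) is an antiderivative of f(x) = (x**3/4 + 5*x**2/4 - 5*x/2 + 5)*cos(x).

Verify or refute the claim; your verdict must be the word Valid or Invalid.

Invalid: d/dx[G] - f = 2/3, which is not 0.

d/dx[G] = x**3*cos(x)/4 + 5*x**2*cos(x)/4 - 5*x*cos(x)/2 + 5*cos(x) + 2/3
d/dx[G] - f(x) = 2/3 != 0.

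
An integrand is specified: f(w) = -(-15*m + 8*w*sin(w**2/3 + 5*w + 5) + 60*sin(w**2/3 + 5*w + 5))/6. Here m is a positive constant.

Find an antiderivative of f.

For F(w) to be correct the identity F'(w) - f(w) = 0 must hold.
Check: d/dw[5*m*w/2 + 2*cos(w**2/3 + 5*w + 5)] = 5*m/2 - 4*w*sin(w**2/3 + 5*w + 5)/3 - 10*sin(w**2/3 + 5*w + 5), which equals f(w).

An antiderivative is F(w) = 5*m*w/2 + 2*cos(w**2/3 + 5*w + 5).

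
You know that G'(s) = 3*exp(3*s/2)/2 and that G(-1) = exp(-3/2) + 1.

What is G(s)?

Check a candidate G(s) by differentiating: d/ds[G] must match the given G'(s).
A general antiderivative is exp(3*s/2) + C.
The condition gives C = exp(-3/2) + 1 - (exp(-3/2)) = 1.
So G(s) = exp(3*s/2) + 1.
Check: d/ds[exp(3*s/2) + 1] = 3*exp(3*s/2)/2 = G'(s).

G(s) = exp(3*s/2) + 1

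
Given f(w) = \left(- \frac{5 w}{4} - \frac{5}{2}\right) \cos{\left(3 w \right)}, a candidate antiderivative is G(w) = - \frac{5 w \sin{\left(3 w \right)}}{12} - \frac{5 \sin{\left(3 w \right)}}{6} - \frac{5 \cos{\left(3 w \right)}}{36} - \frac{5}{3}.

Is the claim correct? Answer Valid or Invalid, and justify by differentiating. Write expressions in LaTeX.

Valid - differentiating G returns exactly f.

d/dw[G] = - \frac{5 w \cos{\left(3 w \right)}}{4} - \frac{5 \cos{\left(3 w \right)}}{2}
This equals f(w) exactly, so the claim holds.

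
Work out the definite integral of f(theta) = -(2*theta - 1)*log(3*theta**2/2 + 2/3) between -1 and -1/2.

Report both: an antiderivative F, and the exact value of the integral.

Differentiate the proposed F(theta) back; it has to land on f(theta) exactly.
F(theta) = -theta**2*log(3*theta**2/2 + 2/3) + theta**2 + theta*log(3*theta**2/2 + 2/3) - 2*theta - 4*log(theta**2 + 4/9)/9 + 4*atan(3*theta/2)/3 is an antiderivative of f.
Check: d/dtheta[-theta**2*log(3*theta**2/2 + 2/3) + theta**2 + theta*log(3*theta**2/2 + 2/3) - 2*theta - 4*log(theta**2 + 4/9)/9 + 4*atan(3*theta/2)/3] = -2*theta*log(9*theta**2 + 4) + 2*theta*log(6) + log(9*theta**2 + 4) - log(6), which equals f(theta).
F(-1/2) = -4*atan(3/4)/3 - 3*log(25/24)/4 - 4*log(25/36)/9 + 5/4; F(-1) = -2*log(13/6) - 4*atan(3/2)/3 - 4*log(13/9)/9 + 3.
Integral = F(-1/2) - F(-1) = -7/4 - 4*atan(3/4)/3 - 3*log(25/24)/4 - 4*log(25/36)/9 + 4*log(13/9)/9 + 4*atan(3/2)/3 + 2*log(13/6).

Antiderivative: F(theta) = -theta**2*log(3*theta**2/2 + 2/3) + theta**2 + theta*log(3*theta**2/2 + 2/3) - 2*theta - 4*log(theta**2 + 4/9)/9 + 4*atan(3*theta/2)/3; value = -7/4 - 4*atan(3/4)/3 - 3*log(25/24)/4 - 4*log(25/36)/9 + 4*log(13/9)/9 + 4*atan(3/2)/3 + 2*log(13/6)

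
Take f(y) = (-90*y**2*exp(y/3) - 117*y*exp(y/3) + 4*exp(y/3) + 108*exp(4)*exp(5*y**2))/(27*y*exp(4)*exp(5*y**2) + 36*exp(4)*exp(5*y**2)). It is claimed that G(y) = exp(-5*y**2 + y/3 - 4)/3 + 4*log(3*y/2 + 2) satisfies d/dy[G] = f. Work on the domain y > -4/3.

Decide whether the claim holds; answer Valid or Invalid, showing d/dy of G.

Valid - the claim checks out under differentiation.

d/dy[G] = (-90*y**2 - 117*y + 4 + 108*exp(4)*exp(-y/3)*exp(5*y**2))/(27*y*exp(4)*exp(-y/3)*exp(5*y**2) + 36*exp(4)*exp(-y/3)*exp(5*y**2))
This equals f(y) exactly, so the claim holds.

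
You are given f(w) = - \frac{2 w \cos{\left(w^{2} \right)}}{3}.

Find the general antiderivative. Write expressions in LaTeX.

F(w) = - \frac{\sin{\left(w^{2} \right)}}{3} + C

Differentiate the proposed F(w) back; it has to land on f(w) exactly.
Check: d/dw[- \frac{\sin{\left(w^{2} \right)}}{3}] = - \frac{2 w \cos{\left(w^{2} \right)}}{3} = f(w).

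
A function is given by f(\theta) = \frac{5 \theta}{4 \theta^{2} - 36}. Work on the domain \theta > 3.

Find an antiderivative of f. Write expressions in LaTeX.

An antiderivative is F(\theta) = \frac{5 \log{\left(\theta^{2} - 9 \right)}}{8}.

Factor the denominator (4 \left(\theta - 3\right) \left(\theta + 3\right)) and decompose: f = \frac{5}{8 \left(\theta + 3\right)} + \frac{5}{8 \left(\theta - 3\right)}; each piece integrates to a log, atan, or power term.
Check: d/d\theta[\frac{5 \log{\left(\theta^{2} - 9 \right)}}{8}] = \frac{5 \theta}{4 \theta^{2} - 36} = f(\theta).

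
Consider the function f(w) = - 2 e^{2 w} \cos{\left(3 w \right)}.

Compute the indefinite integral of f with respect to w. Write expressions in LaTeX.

A first test for any F(w): its w-derivative must equal f(w) identically.
Check: d/dw[- \frac{6 e^{2 w} \sin{\left(3 w \right)}}{13} - \frac{4 e^{2 w} \cos{\left(3 w \right)}}{13}] = - 2 e^{2 w} \cos{\left(3 w \right)} = f(w).

F(w) = - \frac{6 e^{2 w} \sin{\left(3 w \right)}}{13} - \frac{4 e^{2 w} \cos{\left(3 w \right)}}{13} + C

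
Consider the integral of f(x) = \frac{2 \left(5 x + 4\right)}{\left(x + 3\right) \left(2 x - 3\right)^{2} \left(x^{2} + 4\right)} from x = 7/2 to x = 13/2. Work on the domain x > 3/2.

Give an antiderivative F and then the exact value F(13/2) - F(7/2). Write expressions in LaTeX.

Antiderivative: F(x) = \frac{- 35984 \left(2 x - 3\right) \log{\left(x - \frac{3}{2} \right)} - 13750 \left(2 x - 3\right) \log{\left(x + 3 \right)} + 24867 \left(2 x - 3\right) \log{\left(x^{2} + 4 \right)} - 60912 \left(2 x - 3\right) \operatorname{atan}{\left(\frac{x}{2} \right)} - 269100}{658125 \left(2 x - 3\right)}; value = - \frac{752 \operatorname{atan}{\left(\frac{13}{4} \right)}}{8125} - \frac{307 \log{\left(\frac{65}{4} \right)}}{8125} - \frac{2768 \log{\left(5 \right)}}{50625} - \frac{22 \log{\left(\frac{19}{2} \right)}}{1053} + \frac{2768 \log{\left(2 \right)}}{50625} + \frac{22 \log{\left(\frac{13}{2} \right)}}{1053} + \frac{23}{375} + \frac{752 \operatorname{atan}{\left(\frac{7}{4} \right)}}{8125} + \frac{307 \log{\left(\frac{185}{4} \right)}}{8125}

Factor the denominator (\left(x + 3\right) \left(2 x - 3\right)^{2} \left(x^{2} + 4\right)) and decompose: f = \frac{2 \left(307 x - 752\right)}{8125 \left(x^{2} + 4\right)} - \frac{5536}{50625 \left(2 x - 3\right)} + \frac{184}{225 \left(2 x - 3\right)^{2}} - \frac{22}{1053 \left(x + 3\right)}; each piece integrates to a log, atan, or power term.
F(x) = \frac{- 35984 \left(2 x - 3\right) \log{\left(x - \frac{3}{2} \right)} - 13750 \left(2 x - 3\right) \log{\left(x + 3 \right)} + 24867 \left(2 x - 3\right) \log{\left(x^{2} + 4 \right)} - 60912 \left(2 x - 3\right) \operatorname{atan}{\left(\frac{x}{2} \right)} - 269100}{658125 \left(2 x - 3\right)} is an antiderivative of f.
Check: d/dx[\frac{- 35984 \left(2 x - 3\right) \log{\left(x - \frac{3}{2} \right)} - 13750 \left(2 x - 3\right) \log{\left(x + 3 \right)} + 24867 \left(2 x - 3\right) \log{\left(x^{2} + 4 \right)} - 60912 \left(2 x - 3\right) \operatorname{atan}{\left(\frac{x}{2} \right)} - 269100}{658125 \left(2 x - 3\right)}] = \frac{10 x + 8}{4 x^{5} - 11 x^{3} + 27 x^{2} - 108 x + 108}, which equals f(x).
F(13/2) = - \frac{752 \operatorname{atan}{\left(\frac{13}{4} \right)}}{8125} - \frac{2768 \log{\left(5 \right)}}{50625} - \frac{22 \log{\left(\frac{19}{2} \right)}}{1053} - \frac{46}{1125} + \frac{307 \log{\left(\frac{185}{4} \right)}}{8125}; F(7/2) = - \frac{23}{225} - \frac{752 \operatorname{atan}{\left(\frac{7}{4} \right)}}{8125} - \frac{22 \log{\left(\frac{13}{2} \right)}}{1053} - \frac{2768 \log{\left(2 \right)}}{50625} + \frac{307 \log{\left(\frac{65}{4} \right)}}{8125}.
Integral = F(13/2) - F(7/2) = - \frac{752 \operatorname{atan}{\left(\frac{13}{4} \right)}}{8125} - \frac{307 \log{\left(\frac{65}{4} \right)}}{8125} - \frac{2768 \log{\left(5 \right)}}{50625} - \frac{22 \log{\left(\frac{19}{2} \right)}}{1053} + \frac{2768 \log{\left(2 \right)}}{50625} + \frac{22 \log{\left(\frac{13}{2} \right)}}{1053} + \frac{23}{375} + \frac{752 \operatorname{atan}{\left(\frac{7}{4} \right)}}{8125} + \frac{307 \log{\left(\frac{185}{4} \right)}}{8125}.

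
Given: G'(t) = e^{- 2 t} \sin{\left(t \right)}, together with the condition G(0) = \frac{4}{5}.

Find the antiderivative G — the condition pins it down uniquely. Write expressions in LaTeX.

Any candidate G(t) must reproduce the stated G'(t) exactly.
A general antiderivative is - \frac{2 e^{- 2 t} \sin{\left(t \right)}}{5} - \frac{e^{- 2 t} \cos{\left(t \right)}}{5} + C.
The condition gives C = \frac{4}{5} - (- \frac{1}{5}) = 1.
So G(t) = \frac{\left(5 e^{2 t} - 2 \sin{\left(t \right)} - \cos{\left(t \right)}\right) e^{- 2 t}}{5}.
Check: d/dt[\frac{\left(5 e^{2 t} - 2 \sin{\left(t \right)} - \cos{\left(t \right)}\right) e^{- 2 t}}{5}] = e^{- 2 t} \sin{\left(t \right)} = G'(t).

G(t) = \frac{\left(5 e^{2 t} - 2 \sin{\left(t \right)} - \cos{\left(t \right)}\right) e^{- 2 t}}{5}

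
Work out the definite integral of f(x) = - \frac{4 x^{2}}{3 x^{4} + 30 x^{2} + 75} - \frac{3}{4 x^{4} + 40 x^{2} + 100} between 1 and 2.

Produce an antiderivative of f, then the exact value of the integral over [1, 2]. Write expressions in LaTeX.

Antiderivative: F(x) = \frac{355 x - 89 \sqrt{5} \left(x^{2} + 5\right) \operatorname{atan}{\left(\frac{\sqrt{5} x}{5} \right)}}{600 \left(x^{2} + 5\right)}; value = - \frac{89 \sqrt{5} \operatorname{atan}{\left(\frac{2 \sqrt{5}}{5} \right)}}{600} + \frac{71}{2160} + \frac{89 \sqrt{5} \operatorname{atan}{\left(\frac{\sqrt{5}}{5} \right)}}{600}

The integrand splits into summands that can be handled one at a time.
F(x) = \frac{355 x - 89 \sqrt{5} \left(x^{2} + 5\right) \operatorname{atan}{\left(\frac{\sqrt{5} x}{5} \right)}}{600 \left(x^{2} + 5\right)} is an antiderivative of f.
Check: d/dx[\frac{355 x - 89 \sqrt{5} \left(x^{2} + 5\right) \operatorname{atan}{\left(\frac{\sqrt{5} x}{5} \right)}}{600 \left(x^{2} + 5\right)}] = \frac{- 16 x^{2} - 9}{12 x^{4} + 120 x^{2} + 300}, which equals f(x).
F(2) = - \frac{89 \sqrt{5} \operatorname{atan}{\left(\frac{2 \sqrt{5}}{5} \right)}}{600} + \frac{71}{540}; F(1) = - \frac{89 \sqrt{5} \operatorname{atan}{\left(\frac{\sqrt{5}}{5} \right)}}{600} + \frac{71}{720}.
Integral = F(2) - F(1) = - \frac{89 \sqrt{5} \operatorname{atan}{\left(\frac{2 \sqrt{5}}{5} \right)}}{600} + \frac{71}{2160} + \frac{89 \sqrt{5} \operatorname{atan}{\left(\frac{\sqrt{5}}{5} \right)}}{600}.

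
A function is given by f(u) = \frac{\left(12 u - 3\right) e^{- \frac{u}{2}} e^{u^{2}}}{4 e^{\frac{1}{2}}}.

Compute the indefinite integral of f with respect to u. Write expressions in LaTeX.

F(u) = \frac{3 e^{u^{2} - \frac{u}{2} - \frac{1}{2}}}{2} + C

f matches the chain-rule pattern g'(h)*h' with inner function h(u) = u^{2} - \frac{u}{2} - \frac{1}{2}; substituting w = h(u) collapses the integral.
Check: d/du[\frac{3 e^{u^{2} - \frac{u}{2} - \frac{1}{2}}}{2}] = \frac{\left(12 u - 3\right) e^{- \frac{u}{2}} e^{u^{2}}}{4 e^{\frac{1}{2}}} = f(u).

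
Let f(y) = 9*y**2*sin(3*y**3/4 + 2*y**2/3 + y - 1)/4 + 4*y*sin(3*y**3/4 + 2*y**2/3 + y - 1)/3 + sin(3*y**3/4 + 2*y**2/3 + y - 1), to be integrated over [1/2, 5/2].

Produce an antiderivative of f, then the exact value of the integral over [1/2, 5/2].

Antiderivative: F(y) = -cos(3*y**3/4 + 2*y**2/3 + y - 1); value = -cos(1669/96) + cos(23/96)

f matches the chain-rule pattern g'(h)*h' with inner function h(y) = 3*y**3/4 + 2*y**2/3 + y - 1; substituting u = h(y) collapses the integral.
F(y) = -cos(3*y**3/4 + 2*y**2/3 + y - 1) is an antiderivative of f.
Check: d/dy[-cos(3*y**3/4 + 2*y**2/3 + y - 1)] = 9*y**2*sin(3*y**3/4 + 2*y**2/3 + y - 1)/4 + 4*y*sin(3*y**3/4 + 2*y**2/3 + y - 1)/3 + sin(3*y**3/4 + 2*y**2/3 + y - 1) = f(y).
F(5/2) = -cos(1669/96); F(1/2) = -cos(23/96).
Integral = F(5/2) - F(1/2) = -cos(1669/96) + cos(23/96).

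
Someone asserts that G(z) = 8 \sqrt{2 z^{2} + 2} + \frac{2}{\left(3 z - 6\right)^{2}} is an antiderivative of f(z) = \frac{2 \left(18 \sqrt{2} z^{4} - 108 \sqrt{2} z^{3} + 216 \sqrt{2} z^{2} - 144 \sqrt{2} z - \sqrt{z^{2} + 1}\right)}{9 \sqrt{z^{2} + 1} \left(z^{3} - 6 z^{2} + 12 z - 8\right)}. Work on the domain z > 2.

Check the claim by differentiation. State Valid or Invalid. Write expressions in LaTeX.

d/dz[G] = \frac{72 \sqrt{2} z^{4} - 432 \sqrt{2} z^{3} + 864 \sqrt{2} z^{2} - 576 \sqrt{2} z - 4 \sqrt{z^{2} + 1}}{9 z^{3} \sqrt{z^{2} + 1} - 54 z^{2} \sqrt{z^{2} + 1} + 108 z \sqrt{z^{2} + 1} - 72 \sqrt{z^{2} + 1}}
d/dz[G] - f(z) = \frac{36 \sqrt{2} z^{4} \sqrt{z^{2} + 1} - 216 \sqrt{2} z^{3} \sqrt{z^{2} + 1} + 432 \sqrt{2} z^{2} \sqrt{z^{2} + 1} - 2 z^{2} - 288 \sqrt{2} z \sqrt{z^{2} + 1} - 2}{9 z^{5} - 54 z^{4} + 117 z^{3} - 126 z^{2} + 108 z - 72} != 0.

Invalid: d/dz[G] - f = \frac{36 \sqrt{2} z^{4} \sqrt{z^{2} + 1} - 216 \sqrt{2} z^{3} \sqrt{z^{2} + 1} + 432 \sqrt{2} z^{2} \sqrt{z^{2} + 1} - 2 z^{2} - 288 \sqrt{2} z \sqrt{z^{2} + 1} - 2}{9 z^{5} - 54 z^{4} + 117 z^{3} - 126 z^{2} + 108 z - 72}, which is not 0.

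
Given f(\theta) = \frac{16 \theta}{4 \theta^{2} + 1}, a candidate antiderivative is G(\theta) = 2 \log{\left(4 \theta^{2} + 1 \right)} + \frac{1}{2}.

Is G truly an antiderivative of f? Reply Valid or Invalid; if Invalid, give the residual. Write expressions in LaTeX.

d/d\theta[G] = \frac{16 \theta}{4 \theta^{2} + 1}
This equals f(\theta) exactly, so the claim holds.

Valid. The derivative of G reproduces f.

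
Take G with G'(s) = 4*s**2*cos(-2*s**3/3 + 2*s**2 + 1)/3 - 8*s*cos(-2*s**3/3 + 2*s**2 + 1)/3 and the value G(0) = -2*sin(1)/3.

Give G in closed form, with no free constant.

The substitution u = -2*s**3/3 + 2*s**2 + 1 works: G'(s) is exactly (dG/du)*(du/ds) for that inner function.
A general antiderivative is -2*sin(-2*s**3/3 + 2*s**2 + 1)/3 + C.
The condition gives C = -2*sin(1)/3 - (-2*sin(1)/3) = 0.
So G(s) = -2*sin(-2*s**3/3 + 2*s**2 + 1)/3.
Check: d/ds[-2*sin(-2*s**3/3 + 2*s**2 + 1)/3] = 4*s**2*cos(-2*s**3/3 + 2*s**2 + 1)/3 - 8*s*cos(-2*s**3/3 + 2*s**2 + 1)/3 = G'(s).

G(s) = -2*sin(-2*s**3/3 + 2*s**2 + 1)/3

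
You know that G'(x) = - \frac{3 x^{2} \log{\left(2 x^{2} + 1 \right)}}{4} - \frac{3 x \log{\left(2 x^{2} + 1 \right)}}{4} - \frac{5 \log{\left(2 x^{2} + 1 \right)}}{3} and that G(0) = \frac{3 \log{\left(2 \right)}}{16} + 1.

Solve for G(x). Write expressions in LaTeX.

G(x) = - \frac{x^{3} \log{\left(2 x^{2} + 1 \right)}}{4} + \frac{x^{3}}{6} - \frac{3 x^{2} \log{\left(2 x^{2} + 1 \right)}}{8} + \frac{3 x^{2}}{8} - \frac{5 x \log{\left(2 x^{2} + 1 \right)}}{3} + \frac{37 x}{12} - \frac{3 \log{\left(x^{2} + \frac{1}{2} \right)}}{16} - \frac{37 \sqrt{2} \operatorname{atan}{\left(\sqrt{2} x \right)}}{24} + 1

Integrate term by term and add the pieces.
A general antiderivative is \frac{x^{3}}{6} + \frac{3 x^{2}}{8} + \frac{37 x}{12} + \left(- \frac{x^{3}}{4} - \frac{3 x^{2}}{8} - \frac{5 x}{3}\right) \log{\left(2 x^{2} + 1 \right)} - \frac{3 \log{\left(x^{2} + \frac{1}{2} \right)}}{16} - \frac{37 \sqrt{2} \operatorname{atan}{\left(\sqrt{2} x \right)}}{24} + C.
The condition gives C = \frac{3 \log{\left(2 \right)}}{16} + 1 - (\frac{3 \log{\left(2 \right)}}{16}) = 1.
So G(x) = - \frac{x^{3} \log{\left(2 x^{2} + 1 \right)}}{4} + \frac{x^{3}}{6} - \frac{3 x^{2} \log{\left(2 x^{2} + 1 \right)}}{8} + \frac{3 x^{2}}{8} - \frac{5 x \log{\left(2 x^{2} + 1 \right)}}{3} + \frac{37 x}{12} - \frac{3 \log{\left(x^{2} + \frac{1}{2} \right)}}{16} - \frac{37 \sqrt{2} \operatorname{atan}{\left(\sqrt{2} x \right)}}{24} + 1.
Check: d/dx[- \frac{x^{3} \log{\left(2 x^{2} + 1 \right)}}{4} + \frac{x^{3}}{6} - \frac{3 x^{2} \log{\left(2 x^{2} + 1 \right)}}{8} + \frac{3 x^{2}}{8} - \frac{5 x \log{\left(2 x^{2} + 1 \right)}}{3} + \frac{37 x}{12} - \frac{3 \log{\left(x^{2} + \frac{1}{2} \right)}}{16} - \frac{37 \sqrt{2} \operatorname{atan}{\left(\sqrt{2} x \right)}}{24} + 1] = - \frac{3 x^{2} \log{\left(2 x^{2} + 1 \right)}}{4} - \frac{3 x \log{\left(2 x^{2} + 1 \right)}}{4} - \frac{5 \log{\left(2 x^{2} + 1 \right)}}{3} = G'(x).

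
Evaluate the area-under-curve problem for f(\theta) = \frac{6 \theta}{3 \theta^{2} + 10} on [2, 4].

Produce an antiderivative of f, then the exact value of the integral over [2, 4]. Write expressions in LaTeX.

f matches the chain-rule pattern g'(h)*h' with inner function h(\theta) = \frac{3 \theta^{2}}{2} + 5; substituting u = h(\theta) collapses the integral.
F(\theta) = \log{\left(\frac{3 \theta^{2}}{2} + 5 \right)} is an antiderivative of f.
Check: d/d\theta[\log{\left(\frac{3 \theta^{2}}{2} + 5 \right)}] = \frac{6 \theta}{3 \theta^{2} + 10} = f(\theta).
F(4) = \log{\left(29 \right)}; F(2) = \log{\left(11 \right)}.
Integral = F(4) - F(2) = - \log{\left(11 \right)} + \log{\left(29 \right)}.

Antiderivative: F(\theta) = \log{\left(\frac{3 \theta^{2}}{2} + 5 \right)}; value = - \log{\left(11 \right)} + \log{\left(29 \right)}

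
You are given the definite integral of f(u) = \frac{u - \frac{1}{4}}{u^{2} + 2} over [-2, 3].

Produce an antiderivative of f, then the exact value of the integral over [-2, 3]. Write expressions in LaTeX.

For F(u) to be correct the identity F'(u) - f(u) = 0 must hold.
F(u) = \frac{4 \log{\left(u^{2} + 2 \right)} - \sqrt{2} \operatorname{atan}{\left(\frac{\sqrt{2} u}{2} \right)}}{8} is an antiderivative of f.
Check: d/du[\frac{4 \log{\left(u^{2} + 2 \right)} - \sqrt{2} \operatorname{atan}{\left(\frac{\sqrt{2} u}{2} \right)}}{8}] = \frac{4 u - 1}{4 u^{2} + 8}, which equals f(u).
F(3) = - \frac{\sqrt{2} \operatorname{atan}{\left(\frac{3 \sqrt{2}}{2} \right)}}{8} + \frac{\log{\left(11 \right)}}{2}; F(-2) = \frac{\sqrt{2} \operatorname{atan}{\left(\sqrt{2} \right)}}{8} + \frac{\log{\left(6 \right)}}{2}.
Integral = F(3) - F(-2) = - \frac{\log{\left(6 \right)}}{2} - \frac{\sqrt{2} \operatorname{atan}{\left(\frac{3 \sqrt{2}}{2} \right)}}{8} - \frac{\sqrt{2} \operatorname{atan}{\left(\sqrt{2} \right)}}{8} + \frac{\log{\left(11 \right)}}{2}.

Antiderivative: F(u) = \frac{4 \log{\left(u^{2} + 2 \right)} - \sqrt{2} \operatorname{atan}{\left(\frac{\sqrt{2} u}{2} \right)}}{8}; value = - \frac{\log{\left(6 \right)}}{2} - \frac{\sqrt{2} \operatorname{atan}{\left(\frac{3 \sqrt{2}}{2} \right)}}{8} - \frac{\sqrt{2} \operatorname{atan}{\left(\sqrt{2} \right)}}{8} + \frac{\log{\left(11 \right)}}{2}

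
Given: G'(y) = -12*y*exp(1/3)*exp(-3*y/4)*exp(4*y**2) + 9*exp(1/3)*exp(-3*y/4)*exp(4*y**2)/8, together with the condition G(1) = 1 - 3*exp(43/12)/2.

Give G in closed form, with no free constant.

G'(y) matches the chain-rule pattern g'(h)*h' with inner function h(y) = 4*y**2 - 3*y/4 + 1/3; substituting u = h(y) collapses the integral.
A general antiderivative is -3*exp(4*y**2 - 3*y/4 + 1/3)/2 + C.
The condition gives C = 1 - 3*exp(43/12)/2 - (-3*exp(43/12)/2) = 1.
So G(y) = (2 - 3*exp(4*y**2 - 3*y/4 + 1/3))/2.
Check: d/dy[(2 - 3*exp(4*y**2 - 3*y/4 + 1/3))/2] = -12*y*exp(1/3)*exp(-3*y/4)*exp(4*y**2) + 9*exp(1/3)*exp(-3*y/4)*exp(4*y**2)/8 = G'(y).

G(y) = (2 - 3*exp(4*y**2 - 3*y/4 + 1/3))/2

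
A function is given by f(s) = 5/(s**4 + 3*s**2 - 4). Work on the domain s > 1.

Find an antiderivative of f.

Factor the denominator ((s - 1)*(s + 1)*(s**2 + 4)) and decompose: f = -1/(s**2 + 4) - 1/(2*(s + 1)) + 1/(2*(s - 1)); each piece integrates to a log, atan, or power term.
Check: d/ds[log(s - 1)/2 - log(s + 1)/2 - atan(s/2)/2] = 5/(s**4 + 3*s**2 - 4) = f(s).

An antiderivative is F(s) = log(s - 1)/2 - log(s + 1)/2 - atan(s/2)/2.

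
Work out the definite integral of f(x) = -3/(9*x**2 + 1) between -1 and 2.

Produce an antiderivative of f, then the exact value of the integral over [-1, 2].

Antiderivative: F(x) = -atan(3*x); value = -atan(6) - atan(3)

Whatever form F(x) takes, F'(x) = f(x) is non-negotiable.
F(x) = -atan(3*x) is an antiderivative of f.
Check: d/dx[-atan(3*x)] = -3/(9*x**2 + 1) = f(x).
F(2) = -atan(6); F(-1) = atan(3).
Integral = F(2) - F(-1) = -atan(6) - atan(3).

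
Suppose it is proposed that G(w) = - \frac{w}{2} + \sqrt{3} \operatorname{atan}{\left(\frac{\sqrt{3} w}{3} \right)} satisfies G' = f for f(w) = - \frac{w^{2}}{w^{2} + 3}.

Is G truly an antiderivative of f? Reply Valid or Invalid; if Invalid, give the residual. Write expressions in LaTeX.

d/dw[G] = \frac{3 - w^{2}}{2 w^{2} + 6}
d/dw[G] - f(w) = \frac{1}{2} != 0.

Invalid: d/dw[G] - f = \frac{1}{2}, which is not 0.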